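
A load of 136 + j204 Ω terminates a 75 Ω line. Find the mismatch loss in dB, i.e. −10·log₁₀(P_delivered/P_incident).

Γ = (61 + j204)/(211 + j204), |Γ| = 0.725
|Γ|² = 0.526, so P_del/P_inc = 1 − |Γ|² = 0.474
ML = −10·log₁₀(1 − |Γ|²)

mismatch loss ≈ 3.25 dB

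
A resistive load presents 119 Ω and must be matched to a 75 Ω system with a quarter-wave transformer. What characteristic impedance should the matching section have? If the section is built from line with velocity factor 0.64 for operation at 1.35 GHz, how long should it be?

Z_qwt = √(Z_0·R_L) = √(75 × 119) = √8925
λ = 0.64·c/f = 0.142 m, so l = λ/4 = 0.0356 m

Z_qwt ≈ 94.5 Ω; length ≈ 3.56 cm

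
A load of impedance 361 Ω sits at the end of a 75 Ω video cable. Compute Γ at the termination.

Γ = (Z_L − Z_0)/(Z_L + Z_0) = (361 − 75)/(361 + 75) = 286/436

Γ = 0.656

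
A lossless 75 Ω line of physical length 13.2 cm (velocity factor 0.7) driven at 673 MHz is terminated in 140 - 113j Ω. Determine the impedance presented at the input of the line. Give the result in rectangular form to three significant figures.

λ = v/f = 0.7·c / 673 MHz = 0.312 m
βl = 2π·l/λ = 2π × 0.423 = 152°
tan(βl) = tan(152°) = -0.525
Z_in = Z_0·(Z_L + jZ_0·tanβl)/(Z_0 + jZ_L·tanβl)
     = 75·(140 − j152)/(15.6 − j73.5)

Z_in ≈ 178 + j105 Ω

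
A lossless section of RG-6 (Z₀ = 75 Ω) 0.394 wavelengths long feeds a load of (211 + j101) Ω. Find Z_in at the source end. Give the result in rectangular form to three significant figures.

Z_in ≈ 37.4 + j60.6 Ω

βl = 2π × 0.394 = 142°
tan(βl) = tan(142°) = -0.786
Z_in = Z_0·(Z_L + jZ_0·tanβl)/(Z_0 + jZ_L·tanβl)
     = 75·(211 + j42.1)/(154 − j166)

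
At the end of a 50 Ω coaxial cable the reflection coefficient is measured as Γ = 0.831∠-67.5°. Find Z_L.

Z_L ≈ 14.7 − j72.8 Ω

Z_L = Z_0·(1 + Γ)/(1 − Γ) = 50·(1.32 − j0.768)/(0.682 + j0.768)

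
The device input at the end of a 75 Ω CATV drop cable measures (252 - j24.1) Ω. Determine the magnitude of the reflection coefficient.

|Γ| ≈ 0.545

Γ = (Z_L − Z_0)/(Z_L + Z_0) = (177 − j24.1)/(327 − j24.1)
|Γ| = 179/328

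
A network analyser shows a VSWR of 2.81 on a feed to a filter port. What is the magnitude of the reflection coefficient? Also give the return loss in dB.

|Γ| ≈ 0.475; return loss ≈ 6.46 dB

|Γ| = (S − 1)/(S + 1) = (2.81 − 1)/(2.81 + 1) = 1.81/3.81
RL = −20·log₁₀|Γ| = −20·log₁₀(0.475)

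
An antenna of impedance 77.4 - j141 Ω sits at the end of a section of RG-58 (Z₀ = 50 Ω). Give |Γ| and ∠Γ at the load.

Γ ≈ 0.756 ∠ -31.1°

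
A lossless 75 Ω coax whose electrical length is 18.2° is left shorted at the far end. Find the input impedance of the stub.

tan(βl) = 0.329
For a shorted stub, Z_in = jZ_0·tan(βl)

Z_in ≈ +j24.7 Ω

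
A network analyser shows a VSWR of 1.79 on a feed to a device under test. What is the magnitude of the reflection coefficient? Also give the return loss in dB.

|Γ| ≈ 0.283; return loss ≈ 11 dB

|Γ| = (S − 1)/(S + 1) = (1.79 − 1)/(1.79 + 1) = 0.79/2.79
RL = −20·log₁₀|Γ| = −20·log₁₀(0.283)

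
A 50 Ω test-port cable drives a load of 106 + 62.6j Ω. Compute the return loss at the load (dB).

RL ≈ 6.03 dB

Γ = (56 + j62.6)/(156 + j62.6), |Γ| = 0.5
RL = −20·log₁₀|Γ| = −20·log₁₀(0.5)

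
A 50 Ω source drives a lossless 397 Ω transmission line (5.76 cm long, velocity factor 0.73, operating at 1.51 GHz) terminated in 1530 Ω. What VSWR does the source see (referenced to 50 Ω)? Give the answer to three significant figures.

λ = v/f = 0.73·c / 1.51 GHz = 0.145 m
βl = 2π·l/λ = 2π × 0.397 = 143°
tan(βl) = -0.754
Z_in = Z_0·(Z_L + jZ_0·tanβl)/(Z_0 + jZ_L·tanβl) = 254 + j439 Ω
Γ_s = (Z_in − Z_s)/(Z_in + Z_s) = (204 + j439)/(304 + j439), |Γ_s| = 0.907
VSWR = (1 + |Γ_s|)/(1 − |Γ_s|)

VSWR ≈ 20.4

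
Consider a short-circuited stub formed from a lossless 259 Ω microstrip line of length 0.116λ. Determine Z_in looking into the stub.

Z_in ≈ +j231 Ω

βl = 2π × 0.116 = 41.8°
tan(βl) = 0.893
For a short-circuited stub, Z_in = jZ_0·tan(βl)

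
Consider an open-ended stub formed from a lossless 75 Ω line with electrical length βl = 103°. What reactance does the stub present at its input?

X_in ≈ 17.3 Ω (inductive)

tan(βl) = -4.33
For an open-ended stub, Z_in = −jZ_0·cot(βl) = −jZ_0/tan(βl)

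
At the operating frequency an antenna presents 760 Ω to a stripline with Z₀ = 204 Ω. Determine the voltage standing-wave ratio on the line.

VSWR ≈ 3.73

Γ = (760 − 204)/(760 + 204) = 0.577
VSWR = (1 + 0.577)/(1 − 0.577)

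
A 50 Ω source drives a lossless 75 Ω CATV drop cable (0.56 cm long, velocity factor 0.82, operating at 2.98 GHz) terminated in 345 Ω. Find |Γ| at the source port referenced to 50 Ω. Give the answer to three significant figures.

λ = v/f = 0.82·c / 2.98 GHz = 0.0826 m
βl = 2π·l/λ = 2π × 0.0678 = 24.4°
tan(βl) = 0.454
Z_in = Z_0·(Z_L + jZ_0·tanβl)/(Z_0 + jZ_L·tanβl) = 77.6 − j128 Ω
Γ_s = (Z_in − Z_s)/(Z_in + Z_s) = (27.6 − j128)/(128 − j128), |Γ_s| = 0.725

|Γ| ≈ 0.725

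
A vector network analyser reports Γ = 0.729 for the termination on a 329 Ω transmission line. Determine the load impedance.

Z_L ≈ 2100 Ω

Z_L = Z_0·(1 + Γ)/(1 − Γ) = 329·(1.73)/(0.271)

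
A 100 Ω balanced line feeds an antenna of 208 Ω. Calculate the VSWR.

VSWR ≈ 2.08

For a purely resistive load, VSWR = R_L/Z_0 or Z_0/R_L (whichever > 1) = 208/100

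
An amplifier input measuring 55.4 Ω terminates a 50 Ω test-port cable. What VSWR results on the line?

Γ = (55.4 − 50)/(55.4 + 50) = 0.0512
VSWR = (1 + 0.0512)/(1 − 0.0512)

VSWR ≈ 1.11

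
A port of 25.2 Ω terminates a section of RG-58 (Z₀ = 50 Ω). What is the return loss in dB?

Γ = (25.2 − 50)/(25.2 + 50) = -0.33
RL = −20·log₁₀|Γ| = −20·log₁₀(0.33)

RL ≈ 9.64 dB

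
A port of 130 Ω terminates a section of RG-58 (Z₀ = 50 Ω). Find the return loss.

Γ = (130 − 50)/(130 + 50) = 0.444
RL = −20·log₁₀|Γ| = −20·log₁₀(0.444)

RL ≈ 7.04 dB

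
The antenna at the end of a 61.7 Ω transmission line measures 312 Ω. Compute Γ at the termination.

Γ = 0.67

Γ = (Z_L − Z_0)/(Z_L + Z_0) = (312 − 61.7)/(312 + 61.7) = 250.3/373.7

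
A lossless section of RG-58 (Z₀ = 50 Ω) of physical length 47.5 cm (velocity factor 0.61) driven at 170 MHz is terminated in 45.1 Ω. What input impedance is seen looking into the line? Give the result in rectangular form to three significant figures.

λ = v/f = 0.61·c / 170 MHz = 1.08 m
βl = 2π·l/λ = 2π × 0.441 = 159°
tan(βl) = tan(159°) = -0.387
Z_in = Z_0·(Z_L + jZ_0·tanβl)/(Z_0 + jZ_L·tanβl)
     = 50·(45.1 − j19.3)/(50 − j17.4)

Z_in ≈ 46.2 − j3.21 Ω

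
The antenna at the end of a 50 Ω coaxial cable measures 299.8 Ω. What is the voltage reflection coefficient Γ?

Γ = (Z_L − Z_0)/(Z_L + Z_0) = (299.8 − 50)/(299.8 + 50) = 249.8/349.8

Γ = 0.714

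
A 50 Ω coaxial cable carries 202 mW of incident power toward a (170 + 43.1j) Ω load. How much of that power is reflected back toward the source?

|Γ| = |(120 + j43.1)/(220 + j43.1)| = 0.569
|Γ|² = 0.323
P_refl = |Γ|²·P_inc = 65.3 mW, P_del = (1 − |Γ|²)·P_inc = 137 mW

P_reflected ≈ 65.3 mW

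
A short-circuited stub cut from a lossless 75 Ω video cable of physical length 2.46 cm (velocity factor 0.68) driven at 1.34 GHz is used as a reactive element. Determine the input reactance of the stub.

X_in ≈ 121 Ω (inductive)

λ = v/f = 0.68·c / 1.34 GHz = 0.152 m
βl = 2π·l/λ = 2π × 0.162 = 58.2°
tan(βl) = 1.61
For a short-circuited stub, Z_in = jZ_0·tan(βl)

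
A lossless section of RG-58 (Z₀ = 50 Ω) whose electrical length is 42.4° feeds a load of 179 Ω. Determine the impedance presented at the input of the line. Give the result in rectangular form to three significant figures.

tan(βl) = tan(42.4°) = 0.913
Z_in = Z_0·(Z_L + jZ_0·tanβl)/(Z_0 + jZ_L·tanβl)
     = 50·(179 + j45.7)/(50 + j163)

Z_in ≈ 28.1 − j46.2 Ω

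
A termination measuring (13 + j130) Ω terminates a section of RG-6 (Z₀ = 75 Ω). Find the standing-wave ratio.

VSWR ≈ 23.2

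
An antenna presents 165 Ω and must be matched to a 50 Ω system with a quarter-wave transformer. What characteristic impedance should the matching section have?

Z_qwt ≈ 90.8 Ω

Z_qwt = √(Z_0·R_L) = √(50 × 165) = √8250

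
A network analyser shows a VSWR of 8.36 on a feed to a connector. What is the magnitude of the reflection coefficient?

|Γ| = (S − 1)/(S + 1) = (8.36 − 1)/(8.36 + 1) = 7.36/9.36

|Γ| ≈ 0.786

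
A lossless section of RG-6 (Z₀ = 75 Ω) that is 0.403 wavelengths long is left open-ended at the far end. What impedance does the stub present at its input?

Z_in ≈ +j107 Ω

βl = 2π × 0.403 = 145°
tan(βl) = -0.698
For an open-ended stub, Z_in = −jZ_0·cot(βl) = −jZ_0/tan(βl)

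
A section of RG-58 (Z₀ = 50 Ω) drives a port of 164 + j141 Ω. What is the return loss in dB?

RL ≈ 3.01 dB

Γ = (114 + j141)/(214 + j141), |Γ| = 0.708
RL = −20·log₁₀|Γ| = −20·log₁₀(0.708)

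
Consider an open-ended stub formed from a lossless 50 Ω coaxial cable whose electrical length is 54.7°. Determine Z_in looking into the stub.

Z_in ≈ −j35.4 Ω

tan(βl) = 1.41
For an open-ended stub, Z_in = −jZ_0·cot(βl) = −jZ_0/tan(βl)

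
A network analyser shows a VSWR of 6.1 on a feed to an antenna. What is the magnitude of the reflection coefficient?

|Γ| = (S − 1)/(S + 1) = (6.1 − 1)/(6.1 + 1) = 5.1/7.1

|Γ| ≈ 0.718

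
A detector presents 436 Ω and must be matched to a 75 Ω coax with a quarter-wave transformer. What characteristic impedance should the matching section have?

Z_qwt = √(Z_0·R_L) = √(75 × 436) = √32700

Z_qwt ≈ 181 Ω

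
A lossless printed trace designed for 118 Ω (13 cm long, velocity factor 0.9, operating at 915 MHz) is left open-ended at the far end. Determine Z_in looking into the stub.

Z_in ≈ +j301 Ω

λ = v/f = 0.9·c / 915 MHz = 0.295 m
βl = 2π·l/λ = 2π × 0.441 = 159°
tan(βl) = -0.392
For an open-ended stub, Z_in = −jZ_0·cot(βl) = −jZ_0/tan(βl)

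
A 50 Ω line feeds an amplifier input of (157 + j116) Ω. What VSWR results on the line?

Γ = (Z_L − Z_0)/(Z_L + Z_0) = (107 + j116)/(207 + j116)
|Γ| = 158/237 = 0.665
VSWR = (1 + |Γ|)/(1 − |Γ|) = 1.67/0.335

VSWR ≈ 4.97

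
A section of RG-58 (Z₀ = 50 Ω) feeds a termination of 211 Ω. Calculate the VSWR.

VSWR ≈ 4.22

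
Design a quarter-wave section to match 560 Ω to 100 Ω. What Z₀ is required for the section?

Z_qwt ≈ 237 Ω

Z_qwt = √(Z_0·R_L) = √(100 × 560) = √56000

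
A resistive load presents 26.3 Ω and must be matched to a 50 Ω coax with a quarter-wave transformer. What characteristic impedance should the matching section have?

Z_qwt ≈ 36.3 Ω

Z_qwt = √(Z_0·R_L) = √(50 × 26.3) = √1315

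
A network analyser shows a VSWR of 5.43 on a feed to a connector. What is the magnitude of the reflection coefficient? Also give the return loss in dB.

|Γ| = (S − 1)/(S + 1) = (5.43 − 1)/(5.43 + 1) = 4.43/6.43
RL = −20·log₁₀|Γ| = −20·log₁₀(0.689)

|Γ| ≈ 0.689; return loss ≈ 3.24 dB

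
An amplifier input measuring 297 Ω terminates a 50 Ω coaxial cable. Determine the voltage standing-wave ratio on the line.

For a purely resistive load, VSWR = R_L/Z_0 or Z_0/R_L (whichever > 1) = 297/50

VSWR ≈ 5.94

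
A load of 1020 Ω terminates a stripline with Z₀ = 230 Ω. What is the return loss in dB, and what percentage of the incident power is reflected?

Γ = (1020 − 230)/(1020 + 230) = 0.632
RL = −20·log₁₀(0.632) = 3.99 dB
P_refl/P_inc = |Γ|² = 0.399

RL ≈ 3.99 dB; 39.9% of incident power reflected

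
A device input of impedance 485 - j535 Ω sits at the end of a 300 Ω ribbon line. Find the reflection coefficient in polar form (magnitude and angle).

Γ = (Z_L − Z_0)/(Z_L + Z_0) = (185 − j535)/(785 − j535)
|Γ| = 566/950 = 0.596

Γ ≈ 0.596 ∠ -36.6°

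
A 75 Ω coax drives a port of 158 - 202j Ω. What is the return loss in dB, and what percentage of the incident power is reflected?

RL ≈ 3 dB; 50.2% of incident power reflected

Γ = (83 − j202)/(233 − j202), |Γ| = 0.708
RL = −20·log₁₀(0.708) = 3 dB
P_refl/P_inc = |Γ|² = 0.502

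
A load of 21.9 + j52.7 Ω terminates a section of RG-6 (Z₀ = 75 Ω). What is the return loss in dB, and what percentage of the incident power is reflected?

Γ = (-53.1 + j52.7)/(96.9 + j52.7), |Γ| = 0.678
RL = −20·log₁₀(0.678) = 3.37 dB
P_refl/P_inc = |Γ|² = 0.46

RL ≈ 3.37 dB; 46% of incident power reflected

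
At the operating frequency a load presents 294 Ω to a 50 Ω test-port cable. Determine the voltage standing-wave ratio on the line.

VSWR ≈ 5.88

For a purely resistive load, VSWR = R_L/Z_0 or Z_0/R_L (whichever > 1) = 294/50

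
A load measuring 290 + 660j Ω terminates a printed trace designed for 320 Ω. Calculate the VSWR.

VSWR ≈ 6.55

Γ = (Z_L − Z_0)/(Z_L + Z_0) = (-30 + j660)/(610 + j660)
|Γ| = 661/899 = 0.735
VSWR = (1 + |Γ|)/(1 − |Γ|) = 1.74/0.265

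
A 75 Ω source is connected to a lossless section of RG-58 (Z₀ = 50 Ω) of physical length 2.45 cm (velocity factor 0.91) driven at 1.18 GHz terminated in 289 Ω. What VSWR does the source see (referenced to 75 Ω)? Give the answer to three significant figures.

VSWR ≈ 5.72

λ = v/f = 0.91·c / 1.18 GHz = 0.231 m
βl = 2π·l/λ = 2π × 0.106 = 38.1°
tan(βl) = 0.785
Z_in = Z_0·(Z_L + jZ_0·tanβl)/(Z_0 + jZ_L·tanβl) = 21.6 − j58.9 Ω
Γ_s = (Z_in − Z_s)/(Z_in + Z_s) = (-53.4 − j58.9)/(96.6 − j58.9), |Γ_s| = 0.702
VSWR = (1 + |Γ_s|)/(1 − |Γ_s|)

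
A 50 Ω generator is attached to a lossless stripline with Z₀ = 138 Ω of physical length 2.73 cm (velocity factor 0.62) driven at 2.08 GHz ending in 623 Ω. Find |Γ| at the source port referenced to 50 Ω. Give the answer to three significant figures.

λ = v/f = 0.62·c / 2.08 GHz = 0.0894 m
βl = 2π·l/λ = 2π × 0.305 = 110°
tan(βl) = -2.76
Z_in = Z_0·(Z_L + jZ_0·tanβl)/(Z_0 + jZ_L·tanβl) = 34.4 + j47.2 Ω
Γ_s = (Z_in − Z_s)/(Z_in + Z_s) = (-15.6 + j47.2)/(84.4 + j47.2), |Γ_s| = 0.515

|Γ| ≈ 0.515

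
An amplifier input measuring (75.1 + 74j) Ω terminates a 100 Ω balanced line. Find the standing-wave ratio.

VSWR ≈ 2.39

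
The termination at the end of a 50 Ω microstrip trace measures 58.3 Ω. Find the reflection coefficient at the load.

Γ = (Z_L − Z_0)/(Z_L + Z_0) = (58.3 − 50)/(58.3 + 50) = 8.3/108.3

Γ = 0.0766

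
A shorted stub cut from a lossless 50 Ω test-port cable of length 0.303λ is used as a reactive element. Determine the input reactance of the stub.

X_in ≈ -145 Ω (capacitive)

βl = 2π × 0.303 = 109°
tan(βl) = -2.89
For a shorted stub, Z_in = jZ_0·tan(βl)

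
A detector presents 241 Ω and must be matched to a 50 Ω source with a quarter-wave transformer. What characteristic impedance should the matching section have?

Z_qwt ≈ 110 Ω

Z_qwt = √(Z_0·R_L) = √(50 × 241) = √12050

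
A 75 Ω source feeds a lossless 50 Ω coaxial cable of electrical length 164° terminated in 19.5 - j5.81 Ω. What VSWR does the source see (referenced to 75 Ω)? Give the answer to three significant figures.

VSWR ≈ 3.58

tan(βl) = -0.287
Z_in = Z_0·(Z_L + jZ_0·tanβl)/(Z_0 + jZ_L·tanβl) = 22.3 − j18.3 Ω
Γ_s = (Z_in − Z_s)/(Z_in + Z_s) = (-52.7 − j18.3)/(97.3 − j18.3), |Γ_s| = 0.564
VSWR = (1 + |Γ_s|)/(1 − |Γ_s|)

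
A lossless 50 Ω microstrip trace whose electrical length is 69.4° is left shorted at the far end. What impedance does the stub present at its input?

tan(βl) = 2.66
For a shorted stub, Z_in = jZ_0·tan(βl)

Z_in ≈ +j133 Ω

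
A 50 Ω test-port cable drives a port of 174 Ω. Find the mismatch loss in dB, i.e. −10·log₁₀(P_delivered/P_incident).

mismatch loss ≈ 1.59 dB

Γ = (174 − 50)/(174 + 50) = 0.554
|Γ|² = 0.306, so P_del/P_inc = 1 − |Γ|² = 0.694
ML = −10·log₁₀(1 − |Γ|²)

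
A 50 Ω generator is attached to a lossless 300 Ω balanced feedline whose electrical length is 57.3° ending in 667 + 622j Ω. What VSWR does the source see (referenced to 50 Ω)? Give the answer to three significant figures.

tan(βl) = 1.56
Z_in = Z_0·(Z_L + jZ_0·tanβl)/(Z_0 + jZ_L·tanβl) = 135 − j279 Ω
Γ_s = (Z_in − Z_s)/(Z_in + Z_s) = (84.7 − j279)/(185 − j279), |Γ_s| = 0.872
VSWR = (1 + |Γ_s|)/(1 − |Γ_s|)

VSWR ≈ 14.6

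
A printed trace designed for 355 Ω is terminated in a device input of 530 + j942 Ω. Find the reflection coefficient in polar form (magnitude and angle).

Γ = (Z_L − Z_0)/(Z_L + Z_0) = (175 + j942)/(885 + j942)
|Γ| = 958/1290 = 0.741

Γ ≈ 0.741 ∠ 32.7°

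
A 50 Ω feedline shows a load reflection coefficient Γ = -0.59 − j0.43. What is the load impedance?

Z_L ≈ 8.61 − j15.8 Ω

Z_L = Z_0·(1 + Γ)/(1 − Γ) = 50·(0.41 − j0.43)/(1.59 + j0.43)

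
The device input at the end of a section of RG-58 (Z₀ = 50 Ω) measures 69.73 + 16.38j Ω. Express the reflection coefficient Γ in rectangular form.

Γ ≈ 0.18 + j0.112

Γ = (Z_L − Z_0)/(Z_L + Z_0) = (19.73 + j16.38)/(119.7 + j16.38)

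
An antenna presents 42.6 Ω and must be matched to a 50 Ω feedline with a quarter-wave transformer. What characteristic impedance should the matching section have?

Z_qwt ≈ 46.2 Ω

Z_qwt = √(Z_0·R_L) = √(50 × 42.6) = √2130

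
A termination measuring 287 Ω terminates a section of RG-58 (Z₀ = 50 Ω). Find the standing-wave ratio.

VSWR ≈ 5.74

Γ = (287 − 50)/(287 + 50) = 0.703
VSWR = (1 + 0.703)/(1 − 0.703)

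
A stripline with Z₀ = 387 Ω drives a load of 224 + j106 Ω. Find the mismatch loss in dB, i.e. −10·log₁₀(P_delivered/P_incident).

Γ = (-163 + j106)/(611 + j106), |Γ| = 0.314
|Γ|² = 0.0983, so P_del/P_inc = 1 − |Γ|² = 0.902
ML = −10·log₁₀(1 − |Γ|²)

mismatch loss ≈ 0.449 dB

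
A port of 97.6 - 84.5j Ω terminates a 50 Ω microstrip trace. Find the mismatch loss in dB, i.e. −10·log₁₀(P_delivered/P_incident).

mismatch loss ≈ 1.71 dB

Γ = (47.6 − j84.5)/(147.6 − j84.5), |Γ| = 0.57
|Γ|² = 0.325, so P_del/P_inc = 1 − |Γ|² = 0.675
ML = −10·log₁₀(1 − |Γ|²)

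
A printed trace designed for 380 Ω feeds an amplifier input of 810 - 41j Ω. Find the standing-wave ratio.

Γ = (Z_L − Z_0)/(Z_L + Z_0) = (430 − j41)/(1190 − j41)
|Γ| = 432/1190 = 0.363
VSWR = (1 + |Γ|)/(1 − |Γ|) = 1.36/0.637

VSWR ≈ 2.14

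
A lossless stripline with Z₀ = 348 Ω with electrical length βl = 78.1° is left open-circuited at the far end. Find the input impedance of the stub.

tan(βl) = 4.75
For an open-circuited stub, Z_in = −jZ_0·cot(βl) = −jZ_0/tan(βl)

Z_in ≈ −j73.3 Ω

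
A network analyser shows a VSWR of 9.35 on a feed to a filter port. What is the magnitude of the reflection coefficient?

|Γ| ≈ 0.807

|Γ| = (S − 1)/(S + 1) = (9.35 − 1)/(9.35 + 1) = 8.35/10.3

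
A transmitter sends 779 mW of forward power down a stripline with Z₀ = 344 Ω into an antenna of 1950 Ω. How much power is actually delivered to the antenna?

P_delivered ≈ 397 mW

Γ = (1950 − 344)/(1950 + 344) = 0.7
|Γ|² = 0.49
P_refl = |Γ|²·P_inc = 382 mW, P_del = (1 − |Γ|²)·P_inc = 397 mW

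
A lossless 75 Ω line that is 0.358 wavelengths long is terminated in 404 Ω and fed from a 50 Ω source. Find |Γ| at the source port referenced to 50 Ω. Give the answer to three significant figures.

βl = 2π × 0.358 = 129°
tan(βl) = -1.24
Z_in = Z_0·(Z_L + jZ_0·tanβl)/(Z_0 + jZ_L·tanβl) = 22.5 + j57.1 Ω
Γ_s = (Z_in − Z_s)/(Z_in + Z_s) = (-27.5 + j57.1)/(72.5 + j57.1), |Γ_s| = 0.687

|Γ| ≈ 0.687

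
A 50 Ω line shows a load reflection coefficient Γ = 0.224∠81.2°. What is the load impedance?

Z_L = Z_0·(1 + Γ)/(1 − Γ) = 50·(1.03 + j0.221)/(0.966 − j0.221)

Z_L ≈ 48.4 + j22.6 Ω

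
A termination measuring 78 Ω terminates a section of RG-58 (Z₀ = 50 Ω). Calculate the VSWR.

Γ = (78 − 50)/(78 + 50) = 0.219
VSWR = (1 + 0.219)/(1 − 0.219)

VSWR ≈ 1.56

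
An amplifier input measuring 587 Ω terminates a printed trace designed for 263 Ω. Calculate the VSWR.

VSWR ≈ 2.23

Γ = (587 − 263)/(587 + 263) = 0.381
VSWR = (1 + 0.381)/(1 − 0.381)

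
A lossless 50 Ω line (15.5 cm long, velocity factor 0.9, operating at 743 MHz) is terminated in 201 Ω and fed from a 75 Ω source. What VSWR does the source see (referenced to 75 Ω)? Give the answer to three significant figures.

λ = v/f = 0.9·c / 743 MHz = 0.363 m
βl = 2π·l/λ = 2π × 0.427 = 154°
tan(βl) = -0.497
Z_in = Z_0·(Z_L + jZ_0·tanβl)/(Z_0 + jZ_L·tanβl) = 50.2 + j75.4 Ω
Γ_s = (Z_in − Z_s)/(Z_in + Z_s) = (-24.8 + j75.4)/(125 + j75.4), |Γ_s| = 0.543
VSWR = (1 + |Γ_s|)/(1 − |Γ_s|)

VSWR ≈ 3.38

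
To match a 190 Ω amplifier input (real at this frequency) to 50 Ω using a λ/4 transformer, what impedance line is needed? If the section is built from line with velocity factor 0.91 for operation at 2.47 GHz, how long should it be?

Z_qwt ≈ 97.5 Ω; length ≈ 2.76 cm

Z_qwt = √(Z_0·R_L) = √(50 × 190) = √9500
λ = 0.91·c/f = 0.111 m, so l = λ/4 = 0.0276 m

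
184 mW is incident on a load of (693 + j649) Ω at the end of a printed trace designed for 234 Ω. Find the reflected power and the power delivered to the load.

|Γ| = |(459 + j649)/(927 + j649)| = 0.702
|Γ|² = 0.493
P_refl = |Γ|²·P_inc = 90.8 mW, P_del = (1 − |Γ|²)·P_inc = 93.2 mW

P_reflected ≈ 90.8 mW; P_delivered ≈ 93.2 mW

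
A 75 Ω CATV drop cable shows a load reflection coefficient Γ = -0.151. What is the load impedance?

Z_L ≈ 55.3 Ω

Z_L = Z_0·(1 + Γ)/(1 − Γ) = 75·(0.849)/(1.15)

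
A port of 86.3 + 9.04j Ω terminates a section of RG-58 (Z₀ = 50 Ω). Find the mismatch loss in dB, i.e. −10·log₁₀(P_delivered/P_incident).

mismatch loss ≈ 0.339 dB

Γ = (36.3 + j9.04)/(136.3 + j9.04), |Γ| = 0.274
|Γ|² = 0.075, so P_del/P_inc = 1 − |Γ|² = 0.925
ML = −10·log₁₀(1 − |Γ|²)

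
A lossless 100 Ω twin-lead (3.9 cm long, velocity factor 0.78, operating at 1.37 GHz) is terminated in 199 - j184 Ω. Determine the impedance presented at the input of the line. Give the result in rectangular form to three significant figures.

Z_in ≈ 25.8 + j11.9 Ω

λ = v/f = 0.78·c / 1.37 GHz = 0.171 m
βl = 2π·l/λ = 2π × 0.228 = 82.2°
tan(βl) = tan(82.2°) = 7.3
Z_in = Z_0·(Z_L + jZ_0·tanβl)/(Z_0 + jZ_L·tanβl)
     = 100·(199 + j546)/(1440 + j1450)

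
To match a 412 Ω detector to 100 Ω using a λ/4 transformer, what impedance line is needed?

Z_qwt = √(Z_0·R_L) = √(100 × 412) = √41200

Z_qwt ≈ 203 Ω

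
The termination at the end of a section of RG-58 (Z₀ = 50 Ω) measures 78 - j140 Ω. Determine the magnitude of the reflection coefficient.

|Γ| ≈ 0.753

Γ = (Z_L − Z_0)/(Z_L + Z_0) = (28 − j140)/(128 − j140)
|Γ| = 143/190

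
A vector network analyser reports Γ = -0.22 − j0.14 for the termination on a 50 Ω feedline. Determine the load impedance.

Z_L ≈ 30.9 − j9.28 Ω

Z_L = Z_0·(1 + Γ)/(1 − Γ) = 50·(0.78 − j0.14)/(1.22 + j0.14)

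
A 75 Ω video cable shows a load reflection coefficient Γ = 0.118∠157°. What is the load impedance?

Z_L = Z_0·(1 + Γ)/(1 − Γ) = 75·(0.891 + j0.0461)/(1.11 − j0.0461)

Z_L ≈ 60.1 + j5.62 Ω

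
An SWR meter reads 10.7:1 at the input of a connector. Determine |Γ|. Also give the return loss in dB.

|Γ| = (S − 1)/(S + 1) = (10.7 − 1)/(10.7 + 1) = 9.7/11.7
RL = −20·log₁₀|Γ| = −20·log₁₀(0.829)

|Γ| ≈ 0.829; return loss ≈ 1.63 dB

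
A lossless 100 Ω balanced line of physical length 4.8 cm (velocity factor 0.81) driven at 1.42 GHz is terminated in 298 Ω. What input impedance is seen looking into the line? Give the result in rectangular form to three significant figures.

λ = v/f = 0.81·c / 1.42 GHz = 0.171 m
βl = 2π·l/λ = 2π × 0.28 = 101°
tan(βl) = tan(101°) = -5.16
Z_in = Z_0·(Z_L + jZ_0·tanβl)/(Z_0 + jZ_L·tanβl)
     = 100·(298 − j516)/(100 − j1540)

Z_in ≈ 34.7 + j17.1 Ω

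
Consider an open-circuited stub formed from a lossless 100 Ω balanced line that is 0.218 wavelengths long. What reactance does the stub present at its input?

βl = 2π × 0.218 = 78.5°
tan(βl) = 4.91
For an open-circuited stub, Z_in = −jZ_0·cot(βl) = −jZ_0/tan(βl)

X_in ≈ -20.4 Ω (capacitive)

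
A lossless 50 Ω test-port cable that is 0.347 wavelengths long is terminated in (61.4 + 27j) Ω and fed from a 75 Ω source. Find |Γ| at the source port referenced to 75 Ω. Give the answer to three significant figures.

βl = 2π × 0.347 = 125°
tan(βl) = -1.43
Z_in = Z_0·(Z_L + jZ_0·tanβl)/(Z_0 + jZ_L·tanβl) = 30 + j4.63 Ω
Γ_s = (Z_in − Z_s)/(Z_in + Z_s) = (-45 + j4.63)/(105 + j4.63), |Γ_s| = 0.43

|Γ| ≈ 0.43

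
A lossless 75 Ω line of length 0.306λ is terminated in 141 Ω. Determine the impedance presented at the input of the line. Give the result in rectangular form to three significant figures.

βl = 2π × 0.306 = 110°
tan(βl) = tan(110°) = -2.72
Z_in = Z_0·(Z_L + jZ_0·tanβl)/(Z_0 + jZ_L·tanβl)
     = 75·(141 − j204)/(75 − j384)

Z_in ≈ 43.6 + j19 Ω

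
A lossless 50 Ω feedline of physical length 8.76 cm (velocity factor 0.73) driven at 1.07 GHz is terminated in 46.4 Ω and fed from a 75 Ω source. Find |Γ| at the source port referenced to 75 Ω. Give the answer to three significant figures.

|Γ| ≈ 0.224

λ = v/f = 0.73·c / 1.07 GHz = 0.205 m
βl = 2π·l/λ = 2π × 0.428 = 154°
tan(βl) = -0.486
Z_in = Z_0·(Z_L + jZ_0·tanβl)/(Z_0 + jZ_L·tanβl) = 47.7 − j2.8 Ω
Γ_s = (Z_in − Z_s)/(Z_in + Z_s) = (-27.3 − j2.8)/(123 − j2.8), |Γ_s| = 0.224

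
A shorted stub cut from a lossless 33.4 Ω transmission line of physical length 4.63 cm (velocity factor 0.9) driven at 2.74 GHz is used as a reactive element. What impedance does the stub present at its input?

λ = v/f = 0.9·c / 2.74 GHz = 0.0985 m
βl = 2π·l/λ = 2π × 0.47 = 169°
tan(βl) = -0.192
For a shorted stub, Z_in = jZ_0·tan(βl)

Z_in ≈ −j6.4 Ω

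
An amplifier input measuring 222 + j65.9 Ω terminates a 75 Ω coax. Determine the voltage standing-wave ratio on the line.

VSWR ≈ 3.25

Γ = (Z_L − Z_0)/(Z_L + Z_0) = (147 + j65.9)/(297 + j65.9)
|Γ| = 161/304 = 0.53
VSWR = (1 + |Γ|)/(1 − |Γ|) = 1.53/0.47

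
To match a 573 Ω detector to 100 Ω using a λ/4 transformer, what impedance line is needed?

Z_qwt = √(Z_0·R_L) = √(100 × 573) = √57300

Z_qwt ≈ 239 Ω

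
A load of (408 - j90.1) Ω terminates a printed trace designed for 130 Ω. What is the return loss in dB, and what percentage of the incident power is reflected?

Γ = (278 − j90.1)/(538 − j90.1), |Γ| = 0.536
RL = −20·log₁₀(0.536) = 5.42 dB
P_refl/P_inc = |Γ|² = 0.287

RL ≈ 5.42 dB; 28.7% of incident power reflected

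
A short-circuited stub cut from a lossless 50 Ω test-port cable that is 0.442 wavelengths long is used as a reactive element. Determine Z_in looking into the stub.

βl = 2π × 0.442 = 159°
tan(βl) = -0.381
For a short-circuited stub, Z_in = jZ_0·tan(βl)

Z_in ≈ −j19.1 Ω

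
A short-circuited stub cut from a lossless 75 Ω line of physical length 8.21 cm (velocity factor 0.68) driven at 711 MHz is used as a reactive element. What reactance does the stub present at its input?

λ = v/f = 0.68·c / 711 MHz = 0.287 m
βl = 2π·l/λ = 2π × 0.286 = 103°
tan(βl) = -4.33
For a short-circuited stub, Z_in = jZ_0·tan(βl)

X_in ≈ -325 Ω (capacitive)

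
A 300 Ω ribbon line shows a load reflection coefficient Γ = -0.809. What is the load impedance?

Z_L ≈ 31.7 Ω

Z_L = Z_0·(1 + Γ)/(1 − Γ) = 300·(0.191)/(1.81)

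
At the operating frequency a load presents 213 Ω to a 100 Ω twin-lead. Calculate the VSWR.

VSWR ≈ 2.13

Γ = (213 − 100)/(213 + 100) = 0.361
VSWR = (1 + 0.361)/(1 − 0.361)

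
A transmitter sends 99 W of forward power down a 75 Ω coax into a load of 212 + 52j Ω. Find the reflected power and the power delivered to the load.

P_reflected ≈ 25 W; P_delivered ≈ 74 W

|Γ| = |(137 + j52)/(287 + j52)| = 0.502
|Γ|² = 0.252
P_refl = |Γ|²·P_inc = 25 W, P_del = (1 − |Γ|²)·P_inc = 74 W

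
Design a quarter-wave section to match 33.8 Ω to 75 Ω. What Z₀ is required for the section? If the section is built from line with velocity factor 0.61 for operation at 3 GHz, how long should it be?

Z_qwt ≈ 50.3 Ω; length ≈ 1.52 cm

Z_qwt = √(Z_0·R_L) = √(75 × 33.8) = √2535
λ = 0.61·c/f = 0.061 m, so l = λ/4 = 0.0152 m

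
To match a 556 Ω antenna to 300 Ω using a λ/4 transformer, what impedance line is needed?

Z_qwt = √(Z_0·R_L) = √(300 × 556) = √166800

Z_qwt ≈ 408 Ω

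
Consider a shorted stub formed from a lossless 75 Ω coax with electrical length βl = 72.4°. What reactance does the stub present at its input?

tan(βl) = 3.15
For a shorted stub, Z_in = jZ_0·tan(βl)

X_in ≈ 236 Ω (inductive)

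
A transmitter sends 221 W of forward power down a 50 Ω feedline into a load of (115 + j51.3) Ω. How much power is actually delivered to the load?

|Γ| = |(65 + j51.3)/(165 + j51.3)| = 0.479
|Γ|² = 0.23
P_refl = |Γ|²·P_inc = 50.8 W, P_del = (1 − |Γ|²)·P_inc = 170 W

P_delivered ≈ 170 W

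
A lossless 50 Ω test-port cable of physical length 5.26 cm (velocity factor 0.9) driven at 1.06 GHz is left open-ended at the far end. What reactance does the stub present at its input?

X_in ≈ -14 Ω (capacitive)

λ = v/f = 0.9·c / 1.06 GHz = 0.255 m
βl = 2π·l/λ = 2π × 0.207 = 74.3°
tan(βl) = 3.57
For an open-ended stub, Z_in = −jZ_0·cot(βl) = −jZ_0/tan(βl)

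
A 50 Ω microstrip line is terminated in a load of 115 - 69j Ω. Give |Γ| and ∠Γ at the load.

Γ ≈ 0.53 ∠ -24°

Γ = (Z_L − Z_0)/(Z_L + Z_0) = (65 − j69)/(165 − j69)
|Γ| = 94.8/179 = 0.53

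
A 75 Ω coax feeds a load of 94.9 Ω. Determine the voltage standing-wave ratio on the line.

Γ = (94.9 − 75)/(94.9 + 75) = 0.117
VSWR = (1 + 0.117)/(1 − 0.117)

VSWR ≈ 1.27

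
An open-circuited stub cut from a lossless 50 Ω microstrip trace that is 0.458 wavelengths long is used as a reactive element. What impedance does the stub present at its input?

Z_in ≈ +j185 Ω

βl = 2π × 0.458 = 165°
tan(βl) = -0.27
For an open-circuited stub, Z_in = −jZ_0·cot(βl) = −jZ_0/tan(βl)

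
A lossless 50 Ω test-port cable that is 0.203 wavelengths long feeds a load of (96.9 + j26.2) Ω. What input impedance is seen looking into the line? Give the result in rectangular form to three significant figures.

Z_in ≈ 27.8 − j18.4 Ω

βl = 2π × 0.203 = 73.1°
tan(βl) = tan(73.1°) = 3.29
Z_in = Z_0·(Z_L + jZ_0·tanβl)/(Z_0 + jZ_L·tanβl)
     = 50·(96.9 + j191)/(-36.1 + j319)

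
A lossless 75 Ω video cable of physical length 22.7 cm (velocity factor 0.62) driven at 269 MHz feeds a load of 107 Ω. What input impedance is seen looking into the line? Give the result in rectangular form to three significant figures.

Z_in ≈ 59.3 + j17.9 Ω

λ = v/f = 0.62·c / 269 MHz = 0.691 m
βl = 2π·l/λ = 2π × 0.328 = 118°
tan(βl) = tan(118°) = -1.87
Z_in = Z_0·(Z_L + jZ_0·tanβl)/(Z_0 + jZ_L·tanβl)
     = 75·(107 − j140)/(75 − j200)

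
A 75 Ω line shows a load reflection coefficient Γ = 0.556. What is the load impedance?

Z_L = Z_0·(1 + Γ)/(1 − Γ) = 75·(1.56)/(0.444)

Z_L ≈ 263 Ω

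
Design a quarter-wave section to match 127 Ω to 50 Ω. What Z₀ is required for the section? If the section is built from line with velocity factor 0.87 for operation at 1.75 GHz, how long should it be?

Z_qwt ≈ 79.7 Ω; length ≈ 3.73 cm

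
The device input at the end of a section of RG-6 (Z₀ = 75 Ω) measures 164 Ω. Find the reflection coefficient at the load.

Γ = 0.372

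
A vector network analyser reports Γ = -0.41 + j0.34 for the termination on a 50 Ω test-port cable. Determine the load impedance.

Z_L = Z_0·(1 + Γ)/(1 − Γ) = 50·(0.59 + j0.34)/(1.41 − j0.34)

Z_L ≈ 17 + j16.2 Ω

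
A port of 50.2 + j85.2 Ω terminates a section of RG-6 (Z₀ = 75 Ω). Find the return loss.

Γ = (-24.8 + j85.2)/(125.2 + j85.2), |Γ| = 0.586
RL = −20·log₁₀|Γ| = −20·log₁₀(0.586)

RL ≈ 4.64 dB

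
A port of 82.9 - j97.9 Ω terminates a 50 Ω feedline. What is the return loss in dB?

RL ≈ 4.07 dB

Γ = (32.9 − j97.9)/(132.9 − j97.9), |Γ| = 0.626
RL = −20·log₁₀|Γ| = −20·log₁₀(0.626)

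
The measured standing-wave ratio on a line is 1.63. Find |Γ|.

|Γ| ≈ 0.24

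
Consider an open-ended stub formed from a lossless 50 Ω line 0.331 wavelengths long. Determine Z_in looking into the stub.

βl = 2π × 0.331 = 119°
tan(βl) = -1.79
For an open-ended stub, Z_in = −jZ_0·cot(βl) = −jZ_0/tan(βl)

Z_in ≈ +j27.9 Ω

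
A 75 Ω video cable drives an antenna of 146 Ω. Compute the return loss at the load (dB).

RL ≈ 9.86 dB

Γ = (146 − 75)/(146 + 75) = 0.321
RL = −20·log₁₀|Γ| = −20·log₁₀(0.321)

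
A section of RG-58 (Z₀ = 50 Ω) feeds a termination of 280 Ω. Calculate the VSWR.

For a purely resistive load, VSWR = R_L/Z_0 or Z_0/R_L (whichever > 1) = 280/50

VSWR ≈ 5.6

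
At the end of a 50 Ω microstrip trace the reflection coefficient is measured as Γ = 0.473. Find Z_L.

Z_L ≈ 140 Ω

Z_L = Z_0·(1 + Γ)/(1 − Γ) = 50·(1.47)/(0.527)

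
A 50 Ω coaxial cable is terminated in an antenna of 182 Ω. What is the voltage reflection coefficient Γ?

Γ = (Z_L − Z_0)/(Z_L + Z_0) = (182 − 50)/(182 + 50) = 132/232

Γ = 0.569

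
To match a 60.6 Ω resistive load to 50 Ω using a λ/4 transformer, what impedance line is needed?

Z_qwt = √(Z_0·R_L) = √(50 × 60.6) = √3030

Z_qwt ≈ 55 Ω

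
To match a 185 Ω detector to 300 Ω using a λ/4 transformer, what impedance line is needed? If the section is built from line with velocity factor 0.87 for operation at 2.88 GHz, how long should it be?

Z_qwt ≈ 236 Ω; length ≈ 2.27 cm

Z_qwt = √(Z_0·R_L) = √(300 × 185) = √55500
λ = 0.87·c/f = 0.0906 m, so l = λ/4 = 0.0227 m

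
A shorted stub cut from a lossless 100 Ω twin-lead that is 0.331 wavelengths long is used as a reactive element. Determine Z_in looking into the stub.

Z_in ≈ −j179 Ω

βl = 2π × 0.331 = 119°
tan(βl) = -1.79
For a shorted stub, Z_in = jZ_0·tan(βl)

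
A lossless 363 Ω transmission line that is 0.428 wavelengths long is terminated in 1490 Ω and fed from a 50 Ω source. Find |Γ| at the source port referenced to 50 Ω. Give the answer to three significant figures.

|Γ| ≈ 0.922

βl = 2π × 0.428 = 154°
tan(βl) = -0.486
Z_in = Z_0·(Z_L + jZ_0·tanβl)/(Z_0 + jZ_L·tanβl) = 370 + j561 Ω
Γ_s = (Z_in − Z_s)/(Z_in + Z_s) = (320 + j561)/(420 + j561), |Γ_s| = 0.922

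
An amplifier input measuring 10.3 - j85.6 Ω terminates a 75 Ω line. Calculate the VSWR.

Γ = (Z_L − Z_0)/(Z_L + Z_0) = (-64.7 − j85.6)/(85.3 − j85.6)
|Γ| = 107/121 = 0.888
VSWR = (1 + |Γ|)/(1 − |Γ|) = 1.89/0.112

VSWR ≈ 16.8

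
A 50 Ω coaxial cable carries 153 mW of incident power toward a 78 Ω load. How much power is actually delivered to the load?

Γ = (78 − 50)/(78 + 50) = 0.219
|Γ|² = 0.0479
P_refl = |Γ|²·P_inc = 7.32 mW, P_del = (1 − |Γ|²)·P_inc = 146 mW

P_delivered ≈ 146 mW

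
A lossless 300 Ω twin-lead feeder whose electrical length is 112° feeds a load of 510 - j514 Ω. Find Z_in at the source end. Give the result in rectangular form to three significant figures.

Z_in ≈ 129 + j220 Ω

tan(βl) = tan(112°) = -2.48
Z_in = Z_0·(Z_L + jZ_0·tanβl)/(Z_0 + jZ_L·tanβl)
     = 300·(510 − j1260)/(-972 − j1260)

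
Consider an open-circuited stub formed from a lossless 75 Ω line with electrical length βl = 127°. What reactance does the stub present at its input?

tan(βl) = -1.33
For an open-circuited stub, Z_in = −jZ_0·cot(βl) = −jZ_0/tan(βl)

X_in ≈ 56.5 Ω (inductive)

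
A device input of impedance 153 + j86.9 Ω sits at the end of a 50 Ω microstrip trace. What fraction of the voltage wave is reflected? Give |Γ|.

Γ = (Z_L − Z_0)/(Z_L + Z_0) = (103 + j86.9)/(203 + j86.9)
|Γ| = 135/221

|Γ| ≈ 0.61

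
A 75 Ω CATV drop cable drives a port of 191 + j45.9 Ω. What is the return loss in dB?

RL ≈ 6.7 dB

Γ = (116 + j45.9)/(266 + j45.9), |Γ| = 0.462
RL = −20·log₁₀|Γ| = −20·log₁₀(0.462)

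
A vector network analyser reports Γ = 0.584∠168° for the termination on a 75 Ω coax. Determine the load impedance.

Z_L = Z_0·(1 + Γ)/(1 − Γ) = 75·(0.429 + j0.121)/(1.57 − j0.121)

Z_L ≈ 19.9 + j7.33 Ω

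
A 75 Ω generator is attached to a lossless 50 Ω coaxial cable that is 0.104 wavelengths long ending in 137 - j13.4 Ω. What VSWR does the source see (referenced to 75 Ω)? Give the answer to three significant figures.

βl = 2π × 0.104 = 37.4°
tan(βl) = 0.766
Z_in = Z_0·(Z_L + jZ_0·tanβl)/(Z_0 + jZ_L·tanβl) = 37.1 − j44 Ω
Γ_s = (Z_in − Z_s)/(Z_in + Z_s) = (-37.9 − j44)/(112 − j44), |Γ_s| = 0.482
VSWR = (1 + |Γ_s|)/(1 − |Γ_s|)

VSWR ≈ 2.86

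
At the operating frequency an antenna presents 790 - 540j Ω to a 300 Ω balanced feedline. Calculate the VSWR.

Γ = (Z_L − Z_0)/(Z_L + Z_0) = (490 − j540)/(1090 − j540)
|Γ| = 729/1220 = 0.599
VSWR = (1 + |Γ|)/(1 − |Γ|) = 1.6/0.401

VSWR ≈ 3.99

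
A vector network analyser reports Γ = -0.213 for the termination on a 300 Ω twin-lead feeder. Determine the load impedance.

Z_L = Z_0·(1 + Γ)/(1 − Γ) = 300·(0.787)/(1.21)

Z_L ≈ 195 Ω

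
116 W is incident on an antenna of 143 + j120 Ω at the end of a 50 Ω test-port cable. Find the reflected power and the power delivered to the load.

P_reflected ≈ 51.8 W; P_delivered ≈ 64.2 W

|Γ| = |(93 + j120)/(193 + j120)| = 0.668
|Γ|² = 0.446
P_refl = |Γ|²·P_inc = 51.8 W, P_del = (1 − |Γ|²)·P_inc = 64.2 W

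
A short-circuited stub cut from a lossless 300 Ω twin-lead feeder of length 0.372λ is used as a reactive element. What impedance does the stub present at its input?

βl = 2π × 0.372 = 134°
tan(βl) = -1.04
For a short-circuited stub, Z_in = jZ_0·tan(βl)

Z_in ≈ −j312 Ω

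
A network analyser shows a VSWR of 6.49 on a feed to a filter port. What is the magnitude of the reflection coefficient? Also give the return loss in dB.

|Γ| ≈ 0.733; return loss ≈ 2.7 dB

|Γ| = (S − 1)/(S + 1) = (6.49 − 1)/(6.49 + 1) = 5.49/7.49
RL = −20·log₁₀|Γ| = −20·log₁₀(0.733)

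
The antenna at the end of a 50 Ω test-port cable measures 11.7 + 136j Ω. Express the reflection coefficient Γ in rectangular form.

Γ ≈ 0.723 + j0.61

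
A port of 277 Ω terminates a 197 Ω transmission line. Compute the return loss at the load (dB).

Γ = (277 − 197)/(277 + 197) = 0.169
RL = −20·log₁₀|Γ| = −20·log₁₀(0.169)

RL ≈ 15.5 dB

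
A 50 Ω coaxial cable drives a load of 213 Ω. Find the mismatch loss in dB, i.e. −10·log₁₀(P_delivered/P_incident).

Γ = (213 − 50)/(213 + 50) = 0.62
|Γ|² = 0.384, so P_del/P_inc = 1 − |Γ|² = 0.616
ML = −10·log₁₀(1 − |Γ|²)

mismatch loss ≈ 2.11 dB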